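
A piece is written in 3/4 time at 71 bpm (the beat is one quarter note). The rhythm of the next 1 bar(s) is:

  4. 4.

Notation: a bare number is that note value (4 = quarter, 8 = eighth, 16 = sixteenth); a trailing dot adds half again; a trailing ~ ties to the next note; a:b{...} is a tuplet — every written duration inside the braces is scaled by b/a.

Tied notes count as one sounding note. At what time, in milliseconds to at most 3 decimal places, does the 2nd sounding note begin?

note 2 onset = 3/2b = 1267.606ms

1. 0.0ms @ 0 + 1267.606ms (3/2)
2. 1267.606ms @ 3/2 + 1267.606ms (3/2)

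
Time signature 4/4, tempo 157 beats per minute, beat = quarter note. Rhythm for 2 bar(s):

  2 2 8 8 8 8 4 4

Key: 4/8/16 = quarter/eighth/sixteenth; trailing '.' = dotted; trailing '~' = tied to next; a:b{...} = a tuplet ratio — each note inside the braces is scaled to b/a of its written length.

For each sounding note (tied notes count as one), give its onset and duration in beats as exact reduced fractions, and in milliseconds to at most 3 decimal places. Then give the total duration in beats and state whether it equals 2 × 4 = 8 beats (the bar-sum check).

1) 0.0ms=0b +764.331ms=2b
2) 764.331ms=2b +764.331ms=2b
3) 1528.662ms=4b +191.083ms=1/2b
4) 1719.745ms=9/2b +191.083ms=1/2b
5) 1910.828ms=5b +191.083ms=1/2b
6) 2101.911ms=11/2b +191.083ms=1/2b
7) 2292.994ms=6b +382.166ms=1b
8) 2675.159ms=7b +382.166ms=1b
Σ=8b of 8 (157bpm 4/4) — PASS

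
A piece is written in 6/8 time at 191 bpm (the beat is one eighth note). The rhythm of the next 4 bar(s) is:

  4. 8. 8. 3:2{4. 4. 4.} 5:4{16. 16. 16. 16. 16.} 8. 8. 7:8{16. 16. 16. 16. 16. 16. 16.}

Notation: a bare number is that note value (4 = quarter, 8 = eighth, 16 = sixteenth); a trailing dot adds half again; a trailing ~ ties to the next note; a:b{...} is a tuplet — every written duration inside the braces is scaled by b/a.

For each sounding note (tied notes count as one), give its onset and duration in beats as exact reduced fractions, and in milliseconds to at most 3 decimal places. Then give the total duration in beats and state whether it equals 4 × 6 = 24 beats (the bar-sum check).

1) 0.0ms=0b +942.408ms=3b
2) 942.408ms=3b +471.204ms=3/2b
3) 1413.613ms=9/2b +471.204ms=3/2b
4) 1884.817ms=6b +628.272ms=2b
5) 2513.089ms=8b +628.272ms=2b
6) 3141.361ms=10b +628.272ms=2b
7) 3769.634ms=12b +188.482ms=3/5b
8) 3958.115ms=63/5b +188.482ms=3/5b
9) 4146.597ms=66/5b +188.482ms=3/5b
10) 4335.079ms=69/5b +188.482ms=3/5b
11) 4523.56ms=72/5b +188.482ms=3/5b
12) 4712.042ms=15b +471.204ms=3/2b
13) 5183.246ms=33/2b +471.204ms=3/2b
14) 5654.45ms=18b +269.26ms=6/7b
15) 5923.71ms=132/7b +269.26ms=6/7b
16) 6192.969ms=138/7b +269.26ms=6/7b
17) 6462.229ms=144/7b +269.26ms=6/7b
18) 6731.488ms=150/7b +269.26ms=6/7b
19) 7000.748ms=156/7b +269.26ms=6/7b
20) 7270.007ms=162/7b +269.26ms=6/7b
Σ=24b of 24 (191bpm 6/8) — PASS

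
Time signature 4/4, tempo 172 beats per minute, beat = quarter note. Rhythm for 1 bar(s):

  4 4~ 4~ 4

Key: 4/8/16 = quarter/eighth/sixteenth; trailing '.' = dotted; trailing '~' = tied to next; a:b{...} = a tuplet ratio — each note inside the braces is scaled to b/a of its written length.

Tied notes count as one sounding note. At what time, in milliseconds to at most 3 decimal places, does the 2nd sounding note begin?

1. 0.0ms @ 0 + 348.837ms (1)
2. 348.837ms @ 1 + 1046.512ms (3)

note 2 onset = 1b = 348.837ms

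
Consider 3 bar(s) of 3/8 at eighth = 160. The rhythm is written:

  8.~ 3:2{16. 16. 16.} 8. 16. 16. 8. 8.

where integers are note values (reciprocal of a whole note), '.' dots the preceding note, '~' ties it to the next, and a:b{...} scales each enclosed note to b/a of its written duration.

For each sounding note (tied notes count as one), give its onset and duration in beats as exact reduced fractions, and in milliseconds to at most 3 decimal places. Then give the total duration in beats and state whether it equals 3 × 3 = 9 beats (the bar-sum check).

1) 0.0ms=0b +750.0ms=2b
2) 750.0ms=2b +187.5ms=1/2b
3) 937.5ms=5/2b +187.5ms=1/2b
4) 1125.0ms=3b +562.5ms=3/2b
5) 1687.5ms=9/2b +281.25ms=3/4b
6) 1968.75ms=21/4b +281.25ms=3/4b
7) 2250.0ms=6b +562.5ms=3/2b
8) 2812.5ms=15/2b +562.5ms=3/2b
Σ=9b of 9 (160bpm 3/8) — PASS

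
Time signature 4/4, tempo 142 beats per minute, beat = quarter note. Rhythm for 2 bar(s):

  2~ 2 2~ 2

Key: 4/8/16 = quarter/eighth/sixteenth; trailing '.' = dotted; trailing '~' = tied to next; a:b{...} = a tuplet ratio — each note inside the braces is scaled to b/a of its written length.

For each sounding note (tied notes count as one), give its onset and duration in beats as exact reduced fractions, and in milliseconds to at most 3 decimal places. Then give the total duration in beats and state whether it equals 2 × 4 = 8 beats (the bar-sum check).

1) 0.0ms=0b +1690.141ms=4b
2) 1690.141ms=4b +1690.141ms=4b
Σ=8b of 8 (142bpm 4/4) — PASS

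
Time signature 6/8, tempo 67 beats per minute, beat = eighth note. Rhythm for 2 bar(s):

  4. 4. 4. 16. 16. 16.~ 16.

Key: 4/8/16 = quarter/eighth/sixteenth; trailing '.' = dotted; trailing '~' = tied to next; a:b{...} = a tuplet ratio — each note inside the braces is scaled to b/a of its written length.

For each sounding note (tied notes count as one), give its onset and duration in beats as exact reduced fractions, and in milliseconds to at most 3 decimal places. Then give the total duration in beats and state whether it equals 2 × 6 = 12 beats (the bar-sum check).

1) 0.0ms=0b +2686.567ms=3b
2) 2686.567ms=3b +2686.567ms=3b
3) 5373.134ms=6b +2686.567ms=3b
4) 8059.701ms=9b +671.642ms=3/4b
5) 8731.343ms=39/4b +671.642ms=3/4b
6) 9402.985ms=21/2b +1343.284ms=3/2b
Σ=12b of 12 (67bpm 6/8) — PASS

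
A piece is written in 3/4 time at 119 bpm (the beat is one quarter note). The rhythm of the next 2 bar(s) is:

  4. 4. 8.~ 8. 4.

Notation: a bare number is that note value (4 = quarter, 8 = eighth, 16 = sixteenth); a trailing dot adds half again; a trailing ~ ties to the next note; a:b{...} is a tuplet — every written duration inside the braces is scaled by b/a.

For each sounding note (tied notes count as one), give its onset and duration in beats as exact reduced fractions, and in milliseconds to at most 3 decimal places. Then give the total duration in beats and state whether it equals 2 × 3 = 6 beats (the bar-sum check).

1) 0.0ms=0b +756.303ms=3/2b
2) 756.303ms=3/2b +756.303ms=3/2b
3) 1512.605ms=3b +756.303ms=3/2b
4) 2268.908ms=9/2b +756.303ms=3/2b
Σ=6b of 6 (119bpm 3/4) — PASS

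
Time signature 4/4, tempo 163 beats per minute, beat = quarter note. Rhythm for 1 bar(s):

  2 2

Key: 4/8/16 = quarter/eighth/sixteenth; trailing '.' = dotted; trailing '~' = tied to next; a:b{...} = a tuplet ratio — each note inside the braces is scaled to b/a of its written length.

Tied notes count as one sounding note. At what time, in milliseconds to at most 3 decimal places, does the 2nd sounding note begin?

1. 0.0ms @ 0 + 736.196ms (2)
2. 736.196ms @ 2 + 736.196ms (2)

note 2 onset = 2b = 736.196ms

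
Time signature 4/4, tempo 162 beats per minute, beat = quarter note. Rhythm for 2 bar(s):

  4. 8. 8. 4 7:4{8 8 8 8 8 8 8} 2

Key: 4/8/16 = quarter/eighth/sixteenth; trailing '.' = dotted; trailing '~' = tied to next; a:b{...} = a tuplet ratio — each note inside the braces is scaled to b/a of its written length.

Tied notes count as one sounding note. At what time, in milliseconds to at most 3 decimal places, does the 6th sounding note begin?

1. 0.0ms @ 0 + 555.556ms (3/2)
2. 555.556ms @ 3/2 + 277.778ms (3/4)
3. 833.333ms @ 9/4 + 277.778ms (3/4)
4. 1111.111ms @ 3 + 370.37ms (1)
5. 1481.481ms @ 4 + 105.82ms (2/7)
6. 1587.302ms @ 30/7 + 105.82ms (2/7)
7. 1693.122ms @ 32/7 + 105.82ms (2/7)
8. 1798.942ms @ 34/7 + 105.82ms (2/7)
9. 1904.762ms @ 36/7 + 105.82ms (2/7)
10. 2010.582ms @ 38/7 + 105.82ms (2/7)
11. 2116.402ms @ 40/7 + 105.82ms (2/7)
12. 2222.222ms @ 6 + 740.741ms (2)

note 6 onset = 30/7b = 1587.302ms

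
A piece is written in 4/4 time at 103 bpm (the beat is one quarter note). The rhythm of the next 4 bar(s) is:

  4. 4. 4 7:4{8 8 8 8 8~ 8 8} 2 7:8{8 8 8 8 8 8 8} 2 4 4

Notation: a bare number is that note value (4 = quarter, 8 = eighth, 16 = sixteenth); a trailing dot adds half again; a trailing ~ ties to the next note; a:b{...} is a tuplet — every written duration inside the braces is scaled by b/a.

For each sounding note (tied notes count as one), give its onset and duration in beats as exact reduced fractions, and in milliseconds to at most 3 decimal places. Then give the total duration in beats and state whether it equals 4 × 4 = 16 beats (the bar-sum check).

1) 0.0ms=0b +873.786ms=3/2b
2) 873.786ms=3/2b +873.786ms=3/2b
3) 1747.573ms=3b +582.524ms=1b
4) 2330.097ms=4b +166.436ms=2/7b
5) 2496.533ms=30/7b +166.436ms=2/7b
6) 2662.968ms=32/7b +166.436ms=2/7b
7) 2829.404ms=34/7b +166.436ms=2/7b
8) 2995.839ms=36/7b +332.871ms=4/7b
9) 3328.71ms=40/7b +166.436ms=2/7b
10) 3495.146ms=6b +1165.049ms=2b
11) 4660.194ms=8b +332.871ms=4/7b
12) 4993.065ms=60/7b +332.871ms=4/7b
13) 5325.936ms=64/7b +332.871ms=4/7b
14) 5658.807ms=68/7b +332.871ms=4/7b
15) 5991.678ms=72/7b +332.871ms=4/7b
16) 6324.549ms=76/7b +332.871ms=4/7b
17) 6657.42ms=80/7b +332.871ms=4/7b
18) 6990.291ms=12b +1165.049ms=2b
19) 8155.34ms=14b +582.524ms=1b
20) 8737.864ms=15b +582.524ms=1b
Σ=16b of 16 (103bpm 4/4) — PASS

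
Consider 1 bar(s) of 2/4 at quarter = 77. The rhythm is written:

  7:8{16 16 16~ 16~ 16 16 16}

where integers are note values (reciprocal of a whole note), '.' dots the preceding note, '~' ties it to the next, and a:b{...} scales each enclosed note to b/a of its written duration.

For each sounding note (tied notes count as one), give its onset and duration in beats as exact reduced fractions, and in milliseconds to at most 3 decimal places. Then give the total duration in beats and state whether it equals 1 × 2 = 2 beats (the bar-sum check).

1) 0.0ms=0b +222.635ms=2/7b
2) 222.635ms=2/7b +222.635ms=2/7b
3) 445.269ms=4/7b +667.904ms=6/7b
4) 1113.173ms=10/7b +222.635ms=2/7b
5) 1335.807ms=12/7b +222.635ms=2/7b
Σ=2b of 2 (77bpm 2/4) — PASS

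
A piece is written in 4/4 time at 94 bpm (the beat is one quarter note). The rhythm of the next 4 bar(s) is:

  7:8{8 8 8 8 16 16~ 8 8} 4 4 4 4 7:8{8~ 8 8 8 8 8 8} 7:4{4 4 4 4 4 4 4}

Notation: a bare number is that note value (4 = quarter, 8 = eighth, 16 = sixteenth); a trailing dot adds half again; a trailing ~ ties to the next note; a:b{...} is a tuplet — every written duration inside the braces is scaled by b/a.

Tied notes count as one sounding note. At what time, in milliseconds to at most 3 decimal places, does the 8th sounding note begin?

note 8 onset = 4b = 2553.191ms

1. 0.0ms @ 0 + 364.742ms (4/7)
2. 364.742ms @ 4/7 + 364.742ms (4/7)
3. 729.483ms @ 8/7 + 364.742ms (4/7)
4. 1094.225ms @ 12/7 + 364.742ms (4/7)
5. 1458.967ms @ 16/7 + 182.371ms (2/7)
6. 1641.337ms @ 18/7 + 547.112ms (6/7)
7. 2188.45ms @ 24/7 + 364.742ms (4/7)
8. 2553.191ms @ 4 + 638.298ms (1)
9. 3191.489ms @ 5 + 638.298ms (1)
10. 3829.787ms @ 6 + 638.298ms (1)
11. 4468.085ms @ 7 + 638.298ms (1)
12. 5106.383ms @ 8 + 729.483ms (8/7)
13. 5835.866ms @ 64/7 + 364.742ms (4/7)
14. 6200.608ms @ 68/7 + 364.742ms (4/7)
15. 6565.35ms @ 72/7 + 364.742ms (4/7)
16. 6930.091ms @ 76/7 + 364.742ms (4/7)
17. 7294.833ms @ 80/7 + 364.742ms (4/7)
18. 7659.574ms @ 12 + 364.742ms (4/7)
19. 8024.316ms @ 88/7 + 364.742ms (4/7)
20. 8389.058ms @ 92/7 + 364.742ms (4/7)
21. 8753.799ms @ 96/7 + 364.742ms (4/7)
22. 9118.541ms @ 100/7 + 364.742ms (4/7)
23. 9483.283ms @ 104/7 + 364.742ms (4/7)
24. 9848.024ms @ 108/7 + 364.742ms (4/7)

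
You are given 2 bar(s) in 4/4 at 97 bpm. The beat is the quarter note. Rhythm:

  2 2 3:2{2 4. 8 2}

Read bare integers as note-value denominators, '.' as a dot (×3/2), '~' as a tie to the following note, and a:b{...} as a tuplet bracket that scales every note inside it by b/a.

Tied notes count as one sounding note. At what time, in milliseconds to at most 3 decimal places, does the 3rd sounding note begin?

note 3 onset = 4b = 2474.227ms

1. 0.0ms @ 0 + 1237.113ms (2)
2. 1237.113ms @ 2 + 1237.113ms (2)
3. 2474.227ms @ 4 + 824.742ms (4/3)
4. 3298.969ms @ 16/3 + 618.557ms (1)
5. 3917.526ms @ 19/3 + 206.186ms (1/3)
6. 4123.711ms @ 20/3 + 824.742ms (4/3)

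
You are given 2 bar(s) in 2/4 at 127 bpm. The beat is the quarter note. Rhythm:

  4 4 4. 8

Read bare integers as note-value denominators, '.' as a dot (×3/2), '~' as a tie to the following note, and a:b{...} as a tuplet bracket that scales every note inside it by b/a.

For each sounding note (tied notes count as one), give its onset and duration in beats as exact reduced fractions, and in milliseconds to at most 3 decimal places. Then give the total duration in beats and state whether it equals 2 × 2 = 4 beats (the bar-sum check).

1) 0.0ms=0b +472.441ms=1b
2) 472.441ms=1b +472.441ms=1b
3) 944.882ms=2b +708.661ms=3/2b
4) 1653.543ms=7/2b +236.22ms=1/2b
Σ=4b of 4 (127bpm 2/4) — PASS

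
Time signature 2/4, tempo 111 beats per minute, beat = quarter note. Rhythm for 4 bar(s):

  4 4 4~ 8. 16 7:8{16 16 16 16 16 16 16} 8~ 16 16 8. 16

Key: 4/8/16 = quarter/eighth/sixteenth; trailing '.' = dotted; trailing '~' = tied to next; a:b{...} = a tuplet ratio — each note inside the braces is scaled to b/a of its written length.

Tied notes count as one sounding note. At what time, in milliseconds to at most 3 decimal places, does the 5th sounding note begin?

note 5 onset = 4b = 2162.162ms

1. 0.0ms @ 0 + 540.541ms (1)
2. 540.541ms @ 1 + 540.541ms (1)
3. 1081.081ms @ 2 + 945.946ms (7/4)
4. 2027.027ms @ 15/4 + 135.135ms (1/4)
5. 2162.162ms @ 4 + 154.44ms (2/7)
6. 2316.602ms @ 30/7 + 154.44ms (2/7)
7. 2471.042ms @ 32/7 + 154.44ms (2/7)
8. 2625.483ms @ 34/7 + 154.44ms (2/7)
9. 2779.923ms @ 36/7 + 154.44ms (2/7)
10. 2934.363ms @ 38/7 + 154.44ms (2/7)
11. 3088.803ms @ 40/7 + 154.44ms (2/7)
12. 3243.243ms @ 6 + 405.405ms (3/4)
13. 3648.649ms @ 27/4 + 135.135ms (1/4)
14. 3783.784ms @ 7 + 405.405ms (3/4)
15. 4189.189ms @ 31/4 + 135.135ms (1/4)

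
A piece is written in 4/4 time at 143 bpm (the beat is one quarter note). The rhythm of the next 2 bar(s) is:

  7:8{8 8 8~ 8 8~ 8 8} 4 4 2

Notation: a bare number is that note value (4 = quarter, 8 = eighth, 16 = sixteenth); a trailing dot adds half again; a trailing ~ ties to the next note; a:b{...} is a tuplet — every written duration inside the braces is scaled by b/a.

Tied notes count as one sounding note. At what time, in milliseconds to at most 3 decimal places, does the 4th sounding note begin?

1. 0.0ms @ 0 + 239.76ms (4/7)
2. 239.76ms @ 4/7 + 239.76ms (4/7)
3. 479.52ms @ 8/7 + 479.52ms (8/7)
4. 959.041ms @ 16/7 + 479.52ms (8/7)
5. 1438.561ms @ 24/7 + 239.76ms (4/7)
6. 1678.322ms @ 4 + 419.58ms (1)
7. 2097.902ms @ 5 + 419.58ms (1)
8. 2517.483ms @ 6 + 839.161ms (2)

note 4 onset = 16/7b = 959.041ms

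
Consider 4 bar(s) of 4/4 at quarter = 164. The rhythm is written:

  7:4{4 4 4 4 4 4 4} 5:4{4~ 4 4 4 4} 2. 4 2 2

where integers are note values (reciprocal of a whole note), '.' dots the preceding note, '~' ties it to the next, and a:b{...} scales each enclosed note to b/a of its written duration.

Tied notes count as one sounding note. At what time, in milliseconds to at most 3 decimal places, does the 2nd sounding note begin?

1. 0.0ms @ 0 + 209.059ms (4/7)
2. 209.059ms @ 4/7 + 209.059ms (4/7)
3. 418.118ms @ 8/7 + 209.059ms (4/7)
4. 627.178ms @ 12/7 + 209.059ms (4/7)
5. 836.237ms @ 16/7 + 209.059ms (4/7)
6. 1045.296ms @ 20/7 + 209.059ms (4/7)
7. 1254.355ms @ 24/7 + 209.059ms (4/7)
8. 1463.415ms @ 4 + 585.366ms (8/5)
9. 2048.78ms @ 28/5 + 292.683ms (4/5)
10. 2341.463ms @ 32/5 + 292.683ms (4/5)
11. 2634.146ms @ 36/5 + 292.683ms (4/5)
12. 2926.829ms @ 8 + 1097.561ms (3)
13. 4024.39ms @ 11 + 365.854ms (1)
14. 4390.244ms @ 12 + 731.707ms (2)
15. 5121.951ms @ 14 + 731.707ms (2)

note 2 onset = 4/7b = 209.059ms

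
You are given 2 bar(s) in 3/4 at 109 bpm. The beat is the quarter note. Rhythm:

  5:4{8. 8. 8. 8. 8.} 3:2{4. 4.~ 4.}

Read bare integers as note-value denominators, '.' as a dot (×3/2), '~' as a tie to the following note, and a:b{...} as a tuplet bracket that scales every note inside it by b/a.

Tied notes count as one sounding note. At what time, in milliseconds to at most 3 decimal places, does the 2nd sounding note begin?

note 2 onset = 3/5b = 330.275ms

1. 0.0ms @ 0 + 330.275ms (3/5)
2. 330.275ms @ 3/5 + 330.275ms (3/5)
3. 660.55ms @ 6/5 + 330.275ms (3/5)
4. 990.826ms @ 9/5 + 330.275ms (3/5)
5. 1321.101ms @ 12/5 + 330.275ms (3/5)
6. 1651.376ms @ 3 + 550.459ms (1)
7. 2201.835ms @ 4 + 1100.917ms (2)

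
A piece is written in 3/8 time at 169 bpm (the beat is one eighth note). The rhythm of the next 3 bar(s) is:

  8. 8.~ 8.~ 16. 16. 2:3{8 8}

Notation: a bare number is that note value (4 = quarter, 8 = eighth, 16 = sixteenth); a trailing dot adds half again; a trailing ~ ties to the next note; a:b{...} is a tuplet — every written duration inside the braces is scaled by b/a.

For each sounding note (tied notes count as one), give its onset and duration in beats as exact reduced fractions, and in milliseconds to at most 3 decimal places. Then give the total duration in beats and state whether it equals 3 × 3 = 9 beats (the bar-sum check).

1) 0.0ms=0b +532.544ms=3/2b
2) 532.544ms=3/2b +1331.361ms=15/4b
3) 1863.905ms=21/4b +266.272ms=3/4b
4) 2130.178ms=6b +532.544ms=3/2b
5) 2662.722ms=15/2b +532.544ms=3/2b
Σ=9b of 9 (169bpm 3/8) — PASS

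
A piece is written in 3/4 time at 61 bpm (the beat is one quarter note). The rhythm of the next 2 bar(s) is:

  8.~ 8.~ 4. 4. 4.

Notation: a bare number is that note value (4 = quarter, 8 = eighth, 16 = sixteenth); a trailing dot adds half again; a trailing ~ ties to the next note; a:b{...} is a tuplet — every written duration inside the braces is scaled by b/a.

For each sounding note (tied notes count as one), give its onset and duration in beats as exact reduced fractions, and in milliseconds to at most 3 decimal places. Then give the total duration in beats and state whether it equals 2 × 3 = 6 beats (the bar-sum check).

1) 0.0ms=0b +2950.82ms=3b
2) 2950.82ms=3b +1475.41ms=3/2b
3) 4426.23ms=9/2b +1475.41ms=3/2b
Σ=6b of 6 (61bpm 3/4) — PASS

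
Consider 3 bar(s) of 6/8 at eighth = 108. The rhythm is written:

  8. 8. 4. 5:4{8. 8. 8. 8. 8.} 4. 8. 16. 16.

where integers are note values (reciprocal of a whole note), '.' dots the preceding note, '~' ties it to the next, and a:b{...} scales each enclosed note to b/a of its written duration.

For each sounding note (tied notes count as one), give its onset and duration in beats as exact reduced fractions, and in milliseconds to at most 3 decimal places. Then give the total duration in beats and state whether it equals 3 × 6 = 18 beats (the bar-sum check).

1) 0.0ms=0b +833.333ms=3/2b
2) 833.333ms=3/2b +833.333ms=3/2b
3) 1666.667ms=3b +1666.667ms=3b
4) 3333.333ms=6b +666.667ms=6/5b
5) 4000.0ms=36/5b +666.667ms=6/5b
6) 4666.667ms=42/5b +666.667ms=6/5b
7) 5333.333ms=48/5b +666.667ms=6/5b
8) 6000.0ms=54/5b +666.667ms=6/5b
9) 6666.667ms=12b +1666.667ms=3b
10) 8333.333ms=15b +833.333ms=3/2b
11) 9166.667ms=33/2b +416.667ms=3/4b
12) 9583.333ms=69/4b +416.667ms=3/4b
Σ=18b of 18 (108bpm 6/8) — PASS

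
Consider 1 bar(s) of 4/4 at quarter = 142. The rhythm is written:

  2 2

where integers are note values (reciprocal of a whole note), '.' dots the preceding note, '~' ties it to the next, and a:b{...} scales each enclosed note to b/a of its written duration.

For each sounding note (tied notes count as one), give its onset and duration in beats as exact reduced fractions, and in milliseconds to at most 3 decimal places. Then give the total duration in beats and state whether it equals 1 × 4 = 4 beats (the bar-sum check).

1) 0.0ms=0b +845.07ms=2b
2) 845.07ms=2b +845.07ms=2b
Σ=4b of 4 (142bpm 4/4) — PASS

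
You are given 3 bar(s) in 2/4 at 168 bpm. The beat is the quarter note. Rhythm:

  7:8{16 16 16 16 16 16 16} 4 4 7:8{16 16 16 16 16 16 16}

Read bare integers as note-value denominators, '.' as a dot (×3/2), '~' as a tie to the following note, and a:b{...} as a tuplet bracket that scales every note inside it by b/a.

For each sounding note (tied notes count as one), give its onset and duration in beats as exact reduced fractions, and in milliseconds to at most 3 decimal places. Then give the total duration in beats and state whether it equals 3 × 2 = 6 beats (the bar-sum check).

1) 0.0ms=0b +102.041ms=2/7b
2) 102.041ms=2/7b +102.041ms=2/7b
3) 204.082ms=4/7b +102.041ms=2/7b
4) 306.122ms=6/7b +102.041ms=2/7b
5) 408.163ms=8/7b +102.041ms=2/7b
6) 510.204ms=10/7b +102.041ms=2/7b
7) 612.245ms=12/7b +102.041ms=2/7b
8) 714.286ms=2b +357.143ms=1b
9) 1071.429ms=3b +357.143ms=1b
10) 1428.571ms=4b +102.041ms=2/7b
11) 1530.612ms=30/7b +102.041ms=2/7b
12) 1632.653ms=32/7b +102.041ms=2/7b
13) 1734.694ms=34/7b +102.041ms=2/7b
14) 1836.735ms=36/7b +102.041ms=2/7b
15) 1938.776ms=38/7b +102.041ms=2/7b
16) 2040.816ms=40/7b +102.041ms=2/7b
Σ=6b of 6 (168bpm 2/4) — PASS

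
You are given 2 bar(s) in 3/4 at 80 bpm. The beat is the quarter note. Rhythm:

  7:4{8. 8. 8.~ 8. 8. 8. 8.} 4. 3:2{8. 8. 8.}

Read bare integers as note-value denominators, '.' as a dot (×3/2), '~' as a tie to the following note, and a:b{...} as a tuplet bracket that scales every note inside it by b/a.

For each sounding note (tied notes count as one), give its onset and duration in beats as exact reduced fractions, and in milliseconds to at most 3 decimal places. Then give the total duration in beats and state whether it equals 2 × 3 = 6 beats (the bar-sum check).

1) 0.0ms=0b +321.429ms=3/7b
2) 321.429ms=3/7b +321.429ms=3/7b
3) 642.857ms=6/7b +642.857ms=6/7b
4) 1285.714ms=12/7b +321.429ms=3/7b
5) 1607.143ms=15/7b +321.429ms=3/7b
6) 1928.571ms=18/7b +321.429ms=3/7b
7) 2250.0ms=3b +1125.0ms=3/2b
8) 3375.0ms=9/2b +375.0ms=1/2b
9) 3750.0ms=5b +375.0ms=1/2b
10) 4125.0ms=11/2b +375.0ms=1/2b
Σ=6b of 6 (80bpm 3/4) — PASS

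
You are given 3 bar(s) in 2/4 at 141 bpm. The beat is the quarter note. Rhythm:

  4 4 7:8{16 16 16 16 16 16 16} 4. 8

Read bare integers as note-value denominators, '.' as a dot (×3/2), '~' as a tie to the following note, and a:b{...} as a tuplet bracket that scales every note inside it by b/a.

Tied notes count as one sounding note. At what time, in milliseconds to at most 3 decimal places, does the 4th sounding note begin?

note 4 onset = 16/7b = 972.644ms

1. 0.0ms @ 0 + 425.532ms (1)
2. 425.532ms @ 1 + 425.532ms (1)
3. 851.064ms @ 2 + 121.581ms (2/7)
4. 972.644ms @ 16/7 + 121.581ms (2/7)
5. 1094.225ms @ 18/7 + 121.581ms (2/7)
6. 1215.805ms @ 20/7 + 121.581ms (2/7)
7. 1337.386ms @ 22/7 + 121.581ms (2/7)
8. 1458.967ms @ 24/7 + 121.581ms (2/7)
9. 1580.547ms @ 26/7 + 121.581ms (2/7)
10. 1702.128ms @ 4 + 638.298ms (3/2)
11. 2340.426ms @ 11/2 + 212.766ms (1/2)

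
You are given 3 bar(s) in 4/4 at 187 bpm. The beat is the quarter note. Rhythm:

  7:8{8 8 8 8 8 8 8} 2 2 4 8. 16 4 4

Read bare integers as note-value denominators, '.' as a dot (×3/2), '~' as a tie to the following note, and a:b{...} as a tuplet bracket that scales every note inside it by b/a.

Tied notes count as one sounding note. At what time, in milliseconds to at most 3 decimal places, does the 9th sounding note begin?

note 9 onset = 6b = 1925.134ms

1. 0.0ms @ 0 + 183.346ms (4/7)
2. 183.346ms @ 4/7 + 183.346ms (4/7)
3. 366.692ms @ 8/7 + 183.346ms (4/7)
4. 550.038ms @ 12/7 + 183.346ms (4/7)
5. 733.384ms @ 16/7 + 183.346ms (4/7)
6. 916.73ms @ 20/7 + 183.346ms (4/7)
7. 1100.076ms @ 24/7 + 183.346ms (4/7)
8. 1283.422ms @ 4 + 641.711ms (2)
9. 1925.134ms @ 6 + 641.711ms (2)
10. 2566.845ms @ 8 + 320.856ms (1)
11. 2887.701ms @ 9 + 240.642ms (3/4)
12. 3128.342ms @ 39/4 + 80.214ms (1/4)
13. 3208.556ms @ 10 + 320.856ms (1)
14. 3529.412ms @ 11 + 320.856ms (1)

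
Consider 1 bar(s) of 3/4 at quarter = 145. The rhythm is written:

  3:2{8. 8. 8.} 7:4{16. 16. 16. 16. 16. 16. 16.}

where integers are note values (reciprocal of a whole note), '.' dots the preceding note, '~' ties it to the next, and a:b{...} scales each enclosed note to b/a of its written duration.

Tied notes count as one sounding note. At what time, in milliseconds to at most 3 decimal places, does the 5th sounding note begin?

note 5 onset = 12/7b = 709.36ms

1. 0.0ms @ 0 + 206.897ms (1/2)
2. 206.897ms @ 1/2 + 206.897ms (1/2)
3. 413.793ms @ 1 + 206.897ms (1/2)
4. 620.69ms @ 3/2 + 88.67ms (3/14)
5. 709.36ms @ 12/7 + 88.67ms (3/14)
6. 798.03ms @ 27/14 + 88.67ms (3/14)
7. 886.7ms @ 15/7 + 88.67ms (3/14)
8. 975.369ms @ 33/14 + 88.67ms (3/14)
9. 1064.039ms @ 18/7 + 88.67ms (3/14)
10. 1152.709ms @ 39/14 + 88.67ms (3/14)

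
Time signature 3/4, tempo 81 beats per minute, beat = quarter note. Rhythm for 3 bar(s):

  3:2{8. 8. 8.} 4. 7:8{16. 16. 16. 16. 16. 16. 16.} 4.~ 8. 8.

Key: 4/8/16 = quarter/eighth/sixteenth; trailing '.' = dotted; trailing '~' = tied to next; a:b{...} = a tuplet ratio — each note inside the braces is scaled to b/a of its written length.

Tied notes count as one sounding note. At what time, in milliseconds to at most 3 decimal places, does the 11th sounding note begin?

1. 0.0ms @ 0 + 370.37ms (1/2)
2. 370.37ms @ 1/2 + 370.37ms (1/2)
3. 740.741ms @ 1 + 370.37ms (1/2)
4. 1111.111ms @ 3/2 + 1111.111ms (3/2)
5. 2222.222ms @ 3 + 317.46ms (3/7)
6. 2539.683ms @ 24/7 + 317.46ms (3/7)
7. 2857.143ms @ 27/7 + 317.46ms (3/7)
8. 3174.603ms @ 30/7 + 317.46ms (3/7)
9. 3492.063ms @ 33/7 + 317.46ms (3/7)
10. 3809.524ms @ 36/7 + 317.46ms (3/7)
11. 4126.984ms @ 39/7 + 317.46ms (3/7)
12. 4444.444ms @ 6 + 1666.667ms (9/4)
13. 6111.111ms @ 33/4 + 555.556ms (3/4)

note 11 onset = 39/7b = 4126.984ms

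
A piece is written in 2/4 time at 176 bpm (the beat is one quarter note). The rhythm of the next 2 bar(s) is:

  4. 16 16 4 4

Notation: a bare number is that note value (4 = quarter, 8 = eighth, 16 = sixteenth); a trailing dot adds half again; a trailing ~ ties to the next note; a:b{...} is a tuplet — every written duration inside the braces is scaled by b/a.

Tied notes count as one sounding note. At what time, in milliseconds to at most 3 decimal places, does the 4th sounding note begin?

1. 0.0ms @ 0 + 511.364ms (3/2)
2. 511.364ms @ 3/2 + 85.227ms (1/4)
3. 596.591ms @ 7/4 + 85.227ms (1/4)
4. 681.818ms @ 2 + 340.909ms (1)
5. 1022.727ms @ 3 + 340.909ms (1)

note 4 onset = 2b = 681.818ms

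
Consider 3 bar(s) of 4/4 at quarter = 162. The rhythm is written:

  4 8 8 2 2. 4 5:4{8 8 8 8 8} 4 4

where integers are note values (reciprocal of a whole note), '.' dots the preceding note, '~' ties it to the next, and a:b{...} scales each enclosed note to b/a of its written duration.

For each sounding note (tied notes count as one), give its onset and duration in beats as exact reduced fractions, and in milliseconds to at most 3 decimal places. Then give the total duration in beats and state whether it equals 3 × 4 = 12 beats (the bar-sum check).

1) 0.0ms=0b +370.37ms=1b
2) 370.37ms=1b +185.185ms=1/2b
3) 555.556ms=3/2b +185.185ms=1/2b
4) 740.741ms=2b +740.741ms=2b
5) 1481.481ms=4b +1111.111ms=3b
6) 2592.593ms=7b +370.37ms=1b
7) 2962.963ms=8b +148.148ms=2/5b
8) 3111.111ms=42/5b +148.148ms=2/5b
9) 3259.259ms=44/5b +148.148ms=2/5b
10) 3407.407ms=46/5b +148.148ms=2/5b
11) 3555.556ms=48/5b +148.148ms=2/5b
12) 3703.704ms=10b +370.37ms=1b
13) 4074.074ms=11b +370.37ms=1b
Σ=12b of 12 (162bpm 4/4) — PASS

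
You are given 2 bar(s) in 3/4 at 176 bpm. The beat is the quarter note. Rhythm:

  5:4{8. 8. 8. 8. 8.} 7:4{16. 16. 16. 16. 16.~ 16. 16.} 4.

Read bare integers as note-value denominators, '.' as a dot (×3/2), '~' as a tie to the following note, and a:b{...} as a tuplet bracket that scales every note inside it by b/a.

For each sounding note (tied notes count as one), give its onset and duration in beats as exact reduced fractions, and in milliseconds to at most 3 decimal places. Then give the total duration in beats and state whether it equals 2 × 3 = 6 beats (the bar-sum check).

1) 0.0ms=0b +204.545ms=3/5b
2) 204.545ms=3/5b +204.545ms=3/5b
3) 409.091ms=6/5b +204.545ms=3/5b
4) 613.636ms=9/5b +204.545ms=3/5b
5) 818.182ms=12/5b +204.545ms=3/5b
6) 1022.727ms=3b +73.052ms=3/14b
7) 1095.779ms=45/14b +73.052ms=3/14b
8) 1168.831ms=24/7b +73.052ms=3/14b
9) 1241.883ms=51/14b +73.052ms=3/14b
10) 1314.935ms=27/7b +146.104ms=3/7b
11) 1461.039ms=30/7b +73.052ms=3/14b
12) 1534.091ms=9/2b +511.364ms=3/2b
Σ=6b of 6 (176bpm 3/4) — PASS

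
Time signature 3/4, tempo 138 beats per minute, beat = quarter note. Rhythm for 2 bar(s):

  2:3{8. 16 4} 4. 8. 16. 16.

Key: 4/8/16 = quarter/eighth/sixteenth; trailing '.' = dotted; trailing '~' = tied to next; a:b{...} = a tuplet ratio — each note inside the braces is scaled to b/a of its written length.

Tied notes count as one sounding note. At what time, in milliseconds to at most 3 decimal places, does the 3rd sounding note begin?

note 3 onset = 3/2b = 652.174ms

1. 0.0ms @ 0 + 489.13ms (9/8)
2. 489.13ms @ 9/8 + 163.043ms (3/8)
3. 652.174ms @ 3/2 + 652.174ms (3/2)
4. 1304.348ms @ 3 + 652.174ms (3/2)
5. 1956.522ms @ 9/2 + 326.087ms (3/4)
6. 2282.609ms @ 21/4 + 163.043ms (3/8)
7. 2445.652ms @ 45/8 + 163.043ms (3/8)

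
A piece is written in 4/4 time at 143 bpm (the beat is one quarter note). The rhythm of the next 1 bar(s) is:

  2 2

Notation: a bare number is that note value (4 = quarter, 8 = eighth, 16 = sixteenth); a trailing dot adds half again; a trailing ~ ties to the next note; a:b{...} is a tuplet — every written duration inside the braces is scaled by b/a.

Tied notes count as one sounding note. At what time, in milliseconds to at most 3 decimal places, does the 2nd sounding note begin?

1. 0.0ms @ 0 + 839.161ms (2)
2. 839.161ms @ 2 + 839.161ms (2)

note 2 onset = 2b = 839.161ms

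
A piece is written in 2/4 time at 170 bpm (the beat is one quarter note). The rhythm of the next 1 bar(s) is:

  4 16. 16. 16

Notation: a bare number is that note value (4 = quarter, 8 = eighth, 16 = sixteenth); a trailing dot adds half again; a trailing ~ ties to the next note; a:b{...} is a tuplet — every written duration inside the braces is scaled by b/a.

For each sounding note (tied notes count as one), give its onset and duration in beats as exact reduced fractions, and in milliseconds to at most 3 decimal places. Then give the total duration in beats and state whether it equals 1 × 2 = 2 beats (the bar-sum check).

1) 0.0ms=0b +352.941ms=1b
2) 352.941ms=1b +132.353ms=3/8b
3) 485.294ms=11/8b +132.353ms=3/8b
4) 617.647ms=7/4b +88.235ms=1/4b
Σ=2b of 2 (170bpm 2/4) — PASS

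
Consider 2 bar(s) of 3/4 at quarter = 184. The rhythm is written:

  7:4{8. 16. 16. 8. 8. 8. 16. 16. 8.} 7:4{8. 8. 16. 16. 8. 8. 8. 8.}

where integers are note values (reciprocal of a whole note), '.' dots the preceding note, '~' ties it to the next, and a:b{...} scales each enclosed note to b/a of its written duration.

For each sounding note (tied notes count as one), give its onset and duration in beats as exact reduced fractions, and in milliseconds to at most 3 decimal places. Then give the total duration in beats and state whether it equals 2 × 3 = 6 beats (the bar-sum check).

1) 0.0ms=0b +139.752ms=3/7b
2) 139.752ms=3/7b +69.876ms=3/14b
3) 209.627ms=9/14b +69.876ms=3/14b
4) 279.503ms=6/7b +139.752ms=3/7b
5) 419.255ms=9/7b +139.752ms=3/7b
6) 559.006ms=12/7b +139.752ms=3/7b
7) 698.758ms=15/7b +69.876ms=3/14b
8) 768.634ms=33/14b +69.876ms=3/14b
9) 838.509ms=18/7b +139.752ms=3/7b
10) 978.261ms=3b +139.752ms=3/7b
11) 1118.012ms=24/7b +139.752ms=3/7b
12) 1257.764ms=27/7b +69.876ms=3/14b
13) 1327.64ms=57/14b +69.876ms=3/14b
14) 1397.516ms=30/7b +139.752ms=3/7b
15) 1537.267ms=33/7b +139.752ms=3/7b
16) 1677.019ms=36/7b +139.752ms=3/7b
17) 1816.77ms=39/7b +139.752ms=3/7b
Σ=6b of 6 (184bpm 3/4) — PASS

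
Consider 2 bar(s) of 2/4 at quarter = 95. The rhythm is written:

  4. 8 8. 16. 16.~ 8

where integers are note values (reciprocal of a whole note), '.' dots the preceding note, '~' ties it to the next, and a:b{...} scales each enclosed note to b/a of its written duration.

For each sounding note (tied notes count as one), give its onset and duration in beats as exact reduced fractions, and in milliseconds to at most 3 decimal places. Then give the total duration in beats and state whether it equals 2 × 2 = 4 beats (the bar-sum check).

1) 0.0ms=0b +947.368ms=3/2b
2) 947.368ms=3/2b +315.789ms=1/2b
3) 1263.158ms=2b +473.684ms=3/4b
4) 1736.842ms=11/4b +236.842ms=3/8b
5) 1973.684ms=25/8b +552.632ms=7/8b
Σ=4b of 4 (95bpm 2/4) — PASS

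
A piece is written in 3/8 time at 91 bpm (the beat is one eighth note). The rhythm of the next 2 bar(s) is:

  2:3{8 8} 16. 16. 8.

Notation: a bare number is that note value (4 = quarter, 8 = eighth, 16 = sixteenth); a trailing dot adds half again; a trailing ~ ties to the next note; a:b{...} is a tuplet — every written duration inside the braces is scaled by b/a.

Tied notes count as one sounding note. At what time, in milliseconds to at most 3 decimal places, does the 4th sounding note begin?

1. 0.0ms @ 0 + 989.011ms (3/2)
2. 989.011ms @ 3/2 + 989.011ms (3/2)
3. 1978.022ms @ 3 + 494.505ms (3/4)
4. 2472.527ms @ 15/4 + 494.505ms (3/4)
5. 2967.033ms @ 9/2 + 989.011ms (3/2)

note 4 onset = 15/4b = 2472.527ms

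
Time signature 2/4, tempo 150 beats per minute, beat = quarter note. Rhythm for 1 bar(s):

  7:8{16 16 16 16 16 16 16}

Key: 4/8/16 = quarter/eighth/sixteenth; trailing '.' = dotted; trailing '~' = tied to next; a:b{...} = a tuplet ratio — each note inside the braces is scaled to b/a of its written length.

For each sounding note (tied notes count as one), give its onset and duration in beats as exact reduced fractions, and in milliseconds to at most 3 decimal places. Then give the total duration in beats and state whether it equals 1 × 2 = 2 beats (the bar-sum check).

1) 0.0ms=0b +114.286ms=2/7b
2) 114.286ms=2/7b +114.286ms=2/7b
3) 228.571ms=4/7b +114.286ms=2/7b
4) 342.857ms=6/7b +114.286ms=2/7b
5) 457.143ms=8/7b +114.286ms=2/7b
6) 571.429ms=10/7b +114.286ms=2/7b
7) 685.714ms=12/7b +114.286ms=2/7b
Σ=2b of 2 (150bpm 2/4) — PASS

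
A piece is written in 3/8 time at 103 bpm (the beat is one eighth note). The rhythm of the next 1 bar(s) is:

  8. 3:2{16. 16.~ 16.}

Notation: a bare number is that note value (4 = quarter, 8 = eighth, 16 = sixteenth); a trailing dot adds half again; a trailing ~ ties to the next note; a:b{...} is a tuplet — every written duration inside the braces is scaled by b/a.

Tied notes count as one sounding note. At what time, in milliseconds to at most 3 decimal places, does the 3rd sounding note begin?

1. 0.0ms @ 0 + 873.786ms (3/2)
2. 873.786ms @ 3/2 + 291.262ms (1/2)
3. 1165.049ms @ 2 + 582.524ms (1)

note 3 onset = 2b = 1165.049ms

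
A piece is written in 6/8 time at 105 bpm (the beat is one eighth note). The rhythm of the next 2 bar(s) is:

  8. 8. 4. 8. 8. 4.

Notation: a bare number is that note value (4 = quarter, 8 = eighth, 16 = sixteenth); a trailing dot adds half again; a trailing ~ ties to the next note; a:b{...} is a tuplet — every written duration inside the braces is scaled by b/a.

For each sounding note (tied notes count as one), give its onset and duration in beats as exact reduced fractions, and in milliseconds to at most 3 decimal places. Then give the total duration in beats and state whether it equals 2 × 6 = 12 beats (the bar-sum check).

1) 0.0ms=0b +857.143ms=3/2b
2) 857.143ms=3/2b +857.143ms=3/2b
3) 1714.286ms=3b +1714.286ms=3b
4) 3428.571ms=6b +857.143ms=3/2b
5) 4285.714ms=15/2b +857.143ms=3/2b
6) 5142.857ms=9b +1714.286ms=3b
Σ=12b of 12 (105bpm 6/8) — PASS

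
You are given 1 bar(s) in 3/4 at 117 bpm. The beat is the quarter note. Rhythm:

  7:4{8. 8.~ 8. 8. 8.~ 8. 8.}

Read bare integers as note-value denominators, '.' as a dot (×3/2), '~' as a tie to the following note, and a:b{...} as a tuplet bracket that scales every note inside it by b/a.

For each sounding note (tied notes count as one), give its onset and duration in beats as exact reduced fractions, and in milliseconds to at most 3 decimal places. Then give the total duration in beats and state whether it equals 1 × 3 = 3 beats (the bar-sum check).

1) 0.0ms=0b +219.78ms=3/7b
2) 219.78ms=3/7b +439.56ms=6/7b
3) 659.341ms=9/7b +219.78ms=3/7b
4) 879.121ms=12/7b +439.56ms=6/7b
5) 1318.681ms=18/7b +219.78ms=3/7b
Σ=3b of 3 (117bpm 3/4) — PASS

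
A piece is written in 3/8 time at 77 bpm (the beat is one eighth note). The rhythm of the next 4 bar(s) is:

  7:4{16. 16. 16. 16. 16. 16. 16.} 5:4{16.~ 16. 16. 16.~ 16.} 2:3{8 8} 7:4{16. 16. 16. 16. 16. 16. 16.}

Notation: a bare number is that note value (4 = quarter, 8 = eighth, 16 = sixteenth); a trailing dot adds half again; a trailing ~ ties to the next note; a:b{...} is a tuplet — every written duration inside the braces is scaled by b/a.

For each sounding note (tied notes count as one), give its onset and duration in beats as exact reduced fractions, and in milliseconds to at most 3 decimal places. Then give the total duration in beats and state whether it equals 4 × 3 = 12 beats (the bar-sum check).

1) 0.0ms=0b +333.952ms=3/7b
2) 333.952ms=3/7b +333.952ms=3/7b
3) 667.904ms=6/7b +333.952ms=3/7b
4) 1001.855ms=9/7b +333.952ms=3/7b
5) 1335.807ms=12/7b +333.952ms=3/7b
6) 1669.759ms=15/7b +333.952ms=3/7b
7) 2003.711ms=18/7b +333.952ms=3/7b
8) 2337.662ms=3b +935.065ms=6/5b
9) 3272.727ms=21/5b +467.532ms=3/5b
10) 3740.26ms=24/5b +935.065ms=6/5b
11) 4675.325ms=6b +1168.831ms=3/2b
12) 5844.156ms=15/2b +1168.831ms=3/2b
13) 7012.987ms=9b +333.952ms=3/7b
14) 7346.939ms=66/7b +333.952ms=3/7b
15) 7680.891ms=69/7b +333.952ms=3/7b
16) 8014.842ms=72/7b +333.952ms=3/7b
17) 8348.794ms=75/7b +333.952ms=3/7b
18) 8682.746ms=78/7b +333.952ms=3/7b
19) 9016.698ms=81/7b +333.952ms=3/7b
Σ=12b of 12 (77bpm 3/8) — PASS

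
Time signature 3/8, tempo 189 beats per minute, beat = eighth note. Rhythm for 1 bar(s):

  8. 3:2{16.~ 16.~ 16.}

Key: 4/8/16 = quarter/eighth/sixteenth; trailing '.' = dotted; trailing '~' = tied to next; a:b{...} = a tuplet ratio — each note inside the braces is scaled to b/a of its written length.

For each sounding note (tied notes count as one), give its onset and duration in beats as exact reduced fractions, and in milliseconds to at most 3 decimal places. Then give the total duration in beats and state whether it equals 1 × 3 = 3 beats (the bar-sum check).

1) 0.0ms=0b +476.19ms=3/2b
2) 476.19ms=3/2b +476.19ms=3/2b
Σ=3b of 3 (189bpm 3/8) — PASS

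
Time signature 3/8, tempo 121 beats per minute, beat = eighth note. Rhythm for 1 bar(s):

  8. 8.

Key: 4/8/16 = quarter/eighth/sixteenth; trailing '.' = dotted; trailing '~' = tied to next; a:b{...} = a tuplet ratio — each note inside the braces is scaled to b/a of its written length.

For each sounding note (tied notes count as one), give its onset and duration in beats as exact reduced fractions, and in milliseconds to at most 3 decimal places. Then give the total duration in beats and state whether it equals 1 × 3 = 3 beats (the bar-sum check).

1) 0.0ms=0b +743.802ms=3/2b
2) 743.802ms=3/2b +743.802ms=3/2b
Σ=3b of 3 (121bpm 3/8) — PASS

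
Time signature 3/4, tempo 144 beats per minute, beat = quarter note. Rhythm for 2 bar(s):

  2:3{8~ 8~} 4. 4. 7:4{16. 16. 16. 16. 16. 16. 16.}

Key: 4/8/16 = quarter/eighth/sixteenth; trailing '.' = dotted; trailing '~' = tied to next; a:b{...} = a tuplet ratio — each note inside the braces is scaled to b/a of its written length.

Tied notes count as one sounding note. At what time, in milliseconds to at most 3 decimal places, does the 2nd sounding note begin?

note 2 onset = 3b = 1250.0ms

1. 0.0ms @ 0 + 1250.0ms (3)
2. 1250.0ms @ 3 + 625.0ms (3/2)
3. 1875.0ms @ 9/2 + 89.286ms (3/14)
4. 1964.286ms @ 33/7 + 89.286ms (3/14)
5. 2053.571ms @ 69/14 + 89.286ms (3/14)
6. 2142.857ms @ 36/7 + 89.286ms (3/14)
7. 2232.143ms @ 75/14 + 89.286ms (3/14)
8. 2321.429ms @ 39/7 + 89.286ms (3/14)
9. 2410.714ms @ 81/14 + 89.286ms (3/14)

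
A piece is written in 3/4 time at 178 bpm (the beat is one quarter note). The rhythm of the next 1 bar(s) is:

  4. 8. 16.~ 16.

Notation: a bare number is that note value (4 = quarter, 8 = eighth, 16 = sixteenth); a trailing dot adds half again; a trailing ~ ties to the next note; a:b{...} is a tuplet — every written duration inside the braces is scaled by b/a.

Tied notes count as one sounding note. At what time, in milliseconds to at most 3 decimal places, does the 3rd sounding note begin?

note 3 onset = 9/4b = 758.427ms

1. 0.0ms @ 0 + 505.618ms (3/2)
2. 505.618ms @ 3/2 + 252.809ms (3/4)
3. 758.427ms @ 9/4 + 252.809ms (3/4)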